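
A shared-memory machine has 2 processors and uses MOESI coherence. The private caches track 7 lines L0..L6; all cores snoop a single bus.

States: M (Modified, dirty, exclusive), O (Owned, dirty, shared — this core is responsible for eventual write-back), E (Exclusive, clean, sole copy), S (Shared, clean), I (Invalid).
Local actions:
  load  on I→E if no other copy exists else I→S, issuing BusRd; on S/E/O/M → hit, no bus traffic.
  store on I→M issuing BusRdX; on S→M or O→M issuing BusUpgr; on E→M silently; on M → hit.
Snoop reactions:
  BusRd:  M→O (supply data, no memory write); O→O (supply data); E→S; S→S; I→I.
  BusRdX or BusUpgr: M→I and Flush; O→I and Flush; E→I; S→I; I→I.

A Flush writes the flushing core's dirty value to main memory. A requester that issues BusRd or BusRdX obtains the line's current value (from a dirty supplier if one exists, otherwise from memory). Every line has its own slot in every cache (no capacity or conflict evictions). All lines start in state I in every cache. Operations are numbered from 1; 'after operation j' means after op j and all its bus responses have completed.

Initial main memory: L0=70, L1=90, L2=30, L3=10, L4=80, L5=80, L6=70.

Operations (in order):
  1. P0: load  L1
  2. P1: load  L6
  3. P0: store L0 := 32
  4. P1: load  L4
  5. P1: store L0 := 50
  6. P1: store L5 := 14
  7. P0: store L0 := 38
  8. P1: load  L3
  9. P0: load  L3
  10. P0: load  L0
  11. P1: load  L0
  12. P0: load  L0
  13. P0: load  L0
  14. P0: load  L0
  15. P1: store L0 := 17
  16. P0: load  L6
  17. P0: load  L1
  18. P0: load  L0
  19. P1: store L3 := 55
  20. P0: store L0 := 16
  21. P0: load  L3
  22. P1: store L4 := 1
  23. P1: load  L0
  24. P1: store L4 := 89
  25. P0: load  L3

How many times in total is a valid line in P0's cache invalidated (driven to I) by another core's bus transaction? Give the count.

invalidations = 3

1. P0: load  L1  bus=[BusRd]  L1: P0=E P1=I  mem[L1]=90
2. P1: load  L6  bus=[BusRd]  L6: P0=I P1=E  mem[L6]=70
3. P0: store L0 := 32  bus=[BusRdX]  L0: P0=M P1=I  mem[L0]=70
4. P1: load  L4  bus=[BusRd]  L4: P0=I P1=E  mem[L4]=80
5. P1: store L0 := 50  bus=[BusRdX,Flush]  L0: P0=I P1=M  mem[L0]=32
6. P1: store L5 := 14  bus=[BusRdX]  L5: P0=I P1=M  mem[L5]=80
7. P0: store L0 := 38  bus=[BusRdX,Flush]  L0: P0=M P1=I  mem[L0]=50
8. P1: load  L3  bus=[BusRd]  L3: P0=I P1=E  mem[L3]=10
9. P0: load  L3  bus=[BusRd]  L3: P0=S P1=S  mem[L3]=10
10. P0: load  L0  bus=[-]  L0: P0=M P1=I  mem[L0]=50
11. P1: load  L0  bus=[BusRd]  L0: P0=O P1=S  mem[L0]=50
12. P0: load  L0  bus=[-]  L0: P0=O P1=S  mem[L0]=50
13. P0: load  L0  bus=[-]  L0: P0=O P1=S  mem[L0]=50
14. P0: load  L0  bus=[-]  L0: P0=O P1=S  mem[L0]=50
15. P1: store L0 := 17  bus=[BusUpgr,Flush]  L0: P0=I P1=M  mem[L0]=38
16. P0: load  L6  bus=[BusRd]  L6: P0=S P1=S  mem[L6]=70
17. P0: load  L1  bus=[-]  L1: P0=E P1=I  mem[L1]=90
18. P0: load  L0  bus=[BusRd]  L0: P0=S P1=O  mem[L0]=38
19. P1: store L3 := 55  bus=[BusUpgr]  L3: P0=I P1=M  mem[L3]=10
20. P0: store L0 := 16  bus=[BusUpgr,Flush]  L0: P0=M P1=I  mem[L0]=17
21. P0: load  L3  bus=[BusRd]  L3: P0=S P1=O  mem[L3]=10
22. P1: store L4 := 1  bus=[-]  L4: P0=I P1=M  mem[L4]=80
23. P1: load  L0  bus=[BusRd]  L0: P0=O P1=S  mem[L0]=17
24. P1: store L4 := 89  bus=[-]  L4: P0=I P1=M  mem[L4]=80
25. P0: load  L3  bus=[-]  L3: P0=S P1=O  mem[L3]=10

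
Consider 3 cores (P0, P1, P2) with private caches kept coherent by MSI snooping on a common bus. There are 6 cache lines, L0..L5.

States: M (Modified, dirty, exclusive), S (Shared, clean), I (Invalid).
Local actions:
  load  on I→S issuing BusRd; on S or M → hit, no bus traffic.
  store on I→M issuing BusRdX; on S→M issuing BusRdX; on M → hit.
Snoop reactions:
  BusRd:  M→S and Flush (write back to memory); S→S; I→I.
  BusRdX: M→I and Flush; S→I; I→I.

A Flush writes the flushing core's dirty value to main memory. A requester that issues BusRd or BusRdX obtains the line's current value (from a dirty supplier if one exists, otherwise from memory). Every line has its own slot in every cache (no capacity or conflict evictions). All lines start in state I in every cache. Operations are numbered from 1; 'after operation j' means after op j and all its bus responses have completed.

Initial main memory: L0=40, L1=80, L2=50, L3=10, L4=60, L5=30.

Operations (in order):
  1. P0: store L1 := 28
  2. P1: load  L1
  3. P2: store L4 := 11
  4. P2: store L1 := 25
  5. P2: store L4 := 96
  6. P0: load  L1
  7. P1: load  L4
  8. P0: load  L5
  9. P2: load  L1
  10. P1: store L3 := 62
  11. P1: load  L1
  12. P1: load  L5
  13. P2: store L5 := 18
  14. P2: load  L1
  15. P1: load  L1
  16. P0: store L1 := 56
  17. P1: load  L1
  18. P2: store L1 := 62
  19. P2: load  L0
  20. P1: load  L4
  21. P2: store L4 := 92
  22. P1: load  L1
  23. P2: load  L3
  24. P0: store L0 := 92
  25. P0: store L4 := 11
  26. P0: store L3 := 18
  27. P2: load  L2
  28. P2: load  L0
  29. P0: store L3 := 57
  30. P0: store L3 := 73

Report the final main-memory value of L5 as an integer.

[1] P0: store L1 := 28 | P0:M(28), P1:I, P2:I | bus: BusRdX
[2] P1: load  L1 | P0:S(28), P1:S(28), P2:I | bus: BusRd,Flush
[3] P2: store L4 := 11 | P0:I, P1:I, P2:M(11) | bus: BusRdX
[4] P2: store L1 := 25 | P0:I, P1:I, P2:M(25) | bus: BusRdX
[5] P2: store L4 := 96 | P0:I, P1:I, P2:M(96) | bus: none
[6] P0: load  L1 | P0:S(25), P1:I, P2:S(25) | bus: BusRd,Flush
[7] P1: load  L4 | P0:I, P1:S(96), P2:S(96) | bus: BusRd,Flush
[8] P0: load  L5 | P0:S(30), P1:I, P2:I | bus: BusRd
[9] P2: load  L1 | P0:S(25), P1:I, P2:S(25) | bus: none
[10] P1: store L3 := 62 | P0:I, P1:M(62), P2:I | bus: BusRdX
[11] P1: load  L1 | P0:S(25), P1:S(25), P2:S(25) | bus: BusRd
[12] P1: load  L5 | P0:S(30), P1:S(30), P2:I | bus: BusRd
[13] P2: store L5 := 18 | P0:I, P1:I, P2:M(18) | bus: BusRdX
[14] P2: load  L1 | P0:S(25), P1:S(25), P2:S(25) | bus: none
[15] P1: load  L1 | P0:S(25), P1:S(25), P2:S(25) | bus: none
[16] P0: store L1 := 56 | P0:M(56), P1:I, P2:I | bus: BusRdX
[17] P1: load  L1 | P0:S(56), P1:S(56), P2:I | bus: BusRd,Flush
[18] P2: store L1 := 62 | P0:I, P1:I, P2:M(62) | bus: BusRdX
[19] P2: load  L0 | P0:I, P1:I, P2:S(40) | bus: BusRd
[20] P1: load  L4 | P0:I, P1:S(96), P2:S(96) | bus: none
[21] P2: store L4 := 92 | P0:I, P1:I, P2:M(92) | bus: BusRdX
[22] P1: load  L1 | P0:I, P1:S(62), P2:S(62) | bus: BusRd,Flush
[23] P2: load  L3 | P0:I, P1:S(62), P2:S(62) | bus: BusRd,Flush
[24] P0: store L0 := 92 | P0:M(92), P1:I, P2:I | bus: BusRdX
[25] P0: store L4 := 11 | P0:M(11), P1:I, P2:I | bus: BusRdX,Flush
[26] P0: store L3 := 18 | P0:M(18), P1:I, P2:I | bus: BusRdX
[27] P2: load  L2 | P0:I, P1:I, P2:S(50) | bus: BusRd
[28] P2: load  L0 | P0:S(92), P1:I, P2:S(92) | bus: BusRd,Flush
[29] P0: store L3 := 57 | P0:M(57), P1:I, P2:I | bus: none
[30] P0: store L3 := 73 | P0:M(73), P1:I, P2:I | bus: none

memory[L5] = 30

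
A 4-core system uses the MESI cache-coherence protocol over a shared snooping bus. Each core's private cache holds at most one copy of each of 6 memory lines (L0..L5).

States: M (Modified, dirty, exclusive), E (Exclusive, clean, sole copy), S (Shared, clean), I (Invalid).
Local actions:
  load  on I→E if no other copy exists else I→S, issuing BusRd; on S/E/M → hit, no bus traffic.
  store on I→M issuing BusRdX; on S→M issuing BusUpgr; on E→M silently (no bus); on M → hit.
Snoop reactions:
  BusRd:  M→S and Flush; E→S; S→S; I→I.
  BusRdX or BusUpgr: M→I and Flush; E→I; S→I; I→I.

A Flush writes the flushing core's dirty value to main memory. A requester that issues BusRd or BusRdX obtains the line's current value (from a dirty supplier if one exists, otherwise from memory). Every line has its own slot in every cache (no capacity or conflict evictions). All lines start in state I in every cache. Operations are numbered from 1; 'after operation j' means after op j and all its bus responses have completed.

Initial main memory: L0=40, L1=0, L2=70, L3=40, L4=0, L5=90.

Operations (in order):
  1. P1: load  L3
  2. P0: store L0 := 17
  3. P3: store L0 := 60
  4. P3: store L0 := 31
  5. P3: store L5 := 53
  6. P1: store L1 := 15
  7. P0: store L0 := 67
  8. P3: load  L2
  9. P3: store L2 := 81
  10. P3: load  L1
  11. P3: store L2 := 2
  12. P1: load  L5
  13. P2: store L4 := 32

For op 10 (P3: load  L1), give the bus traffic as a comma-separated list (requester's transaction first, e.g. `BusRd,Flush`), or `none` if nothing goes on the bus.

  op1 P1: load  L3 → I/E/I/I on L3; bus BusRd; mem=40
  op2 P0: store L0 := 17 → M/I/I/I on L0; bus BusRdX; mem=40
  op3 P3: store L0 := 60 → I/I/I/M on L0; bus BusRdX Flush; mem=17
  op4 P3: store L0 := 31 → I/I/I/M on L0; bus (none); mem=17
  op5 P3: store L5 := 53 → I/I/I/M on L5; bus BusRdX; mem=90
  op6 P1: store L1 := 15 → I/M/I/I on L1; bus BusRdX; mem=0
  op7 P0: store L0 := 67 → M/I/I/I on L0; bus BusRdX Flush; mem=31
  op8 P3: load  L2 → I/I/I/E on L2; bus BusRd; mem=70
  op9 P3: store L2 := 81 → I/I/I/M on L2; bus (none); mem=70
  op10 P3: load  L1 → I/S/I/S on L1; bus BusRd Flush; mem=15
  op11 P3: store L2 := 2 → I/I/I/M on L2; bus (none); mem=70
  op12 P1: load  L5 → I/S/I/S on L5; bus BusRd Flush; mem=53
  op13 P2: store L4 := 32 → I/I/M/I on L4; bus BusRdX; mem=0

bus = BusRd,Flush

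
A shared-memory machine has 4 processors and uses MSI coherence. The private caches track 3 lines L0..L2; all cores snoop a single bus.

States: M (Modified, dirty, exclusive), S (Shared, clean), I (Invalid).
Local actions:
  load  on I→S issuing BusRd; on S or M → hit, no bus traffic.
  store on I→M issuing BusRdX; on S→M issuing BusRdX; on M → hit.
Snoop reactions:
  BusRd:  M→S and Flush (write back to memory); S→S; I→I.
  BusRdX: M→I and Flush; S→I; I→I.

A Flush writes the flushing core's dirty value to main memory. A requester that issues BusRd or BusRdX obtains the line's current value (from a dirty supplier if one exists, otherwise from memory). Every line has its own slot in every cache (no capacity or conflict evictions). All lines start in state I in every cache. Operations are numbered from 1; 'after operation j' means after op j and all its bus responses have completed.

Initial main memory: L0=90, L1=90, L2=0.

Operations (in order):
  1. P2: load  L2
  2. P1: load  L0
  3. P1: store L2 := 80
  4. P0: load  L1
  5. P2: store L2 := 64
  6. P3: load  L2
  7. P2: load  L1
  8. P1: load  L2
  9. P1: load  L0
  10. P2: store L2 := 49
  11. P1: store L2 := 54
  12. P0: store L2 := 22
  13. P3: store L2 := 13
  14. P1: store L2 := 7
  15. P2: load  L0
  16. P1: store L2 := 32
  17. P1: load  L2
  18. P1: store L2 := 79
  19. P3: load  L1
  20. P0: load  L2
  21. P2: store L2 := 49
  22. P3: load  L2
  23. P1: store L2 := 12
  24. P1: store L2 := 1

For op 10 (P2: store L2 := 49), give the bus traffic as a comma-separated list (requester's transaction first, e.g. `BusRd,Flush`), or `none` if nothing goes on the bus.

bus = BusRdX

step 1: P2: load  L2  ⟶  IISI  (L2)  txn=BusRd  M[L2]=0
step 2: P1: load  L0  ⟶  ISII  (L0)  txn=BusRd  M[L0]=90
step 3: P1: store L2 := 80  ⟶  IMII  (L2)  txn=BusRdX  M[L2]=0
step 4: P0: load  L1  ⟶  SIII  (L1)  txn=BusRd  M[L1]=90
step 5: P2: store L2 := 64  ⟶  IIMI  (L2)  txn=BusRdX+Flush  M[L2]=80
step 6: P3: load  L2  ⟶  IISS  (L2)  txn=BusRd+Flush  M[L2]=64
step 7: P2: load  L1  ⟶  SISI  (L1)  txn=BusRd  M[L1]=90
step 8: P1: load  L2  ⟶  ISSS  (L2)  txn=BusRd  M[L2]=64
step 9: P1: load  L0  ⟶  ISII  (L0)  txn=∅  M[L0]=90
step 10: P2: store L2 := 49  ⟶  IIMI  (L2)  txn=BusRdX  M[L2]=64
step 11: P1: store L2 := 54  ⟶  IMII  (L2)  txn=BusRdX+Flush  M[L2]=49
step 12: P0: store L2 := 22  ⟶  MIII  (L2)  txn=BusRdX+Flush  M[L2]=54
step 13: P3: store L2 := 13  ⟶  IIIM  (L2)  txn=BusRdX+Flush  M[L2]=22
step 14: P1: store L2 := 7  ⟶  IMII  (L2)  txn=BusRdX+Flush  M[L2]=13
step 15: P2: load  L0  ⟶  ISSI  (L0)  txn=BusRd  M[L0]=90
step 16: P1: store L2 := 32  ⟶  IMII  (L2)  txn=∅  M[L2]=13
step 17: P1: load  L2  ⟶  IMII  (L2)  txn=∅  M[L2]=13
step 18: P1: store L2 := 79  ⟶  IMII  (L2)  txn=∅  M[L2]=13
step 19: P3: load  L1  ⟶  SISS  (L1)  txn=BusRd  M[L1]=90
step 20: P0: load  L2  ⟶  SSII  (L2)  txn=BusRd+Flush  M[L2]=79
step 21: P2: store L2 := 49  ⟶  IIMI  (L2)  txn=BusRdX  M[L2]=79
step 22: P3: load  L2  ⟶  IISS  (L2)  txn=BusRd+Flush  M[L2]=49
step 23: P1: store L2 := 12  ⟶  IMII  (L2)  txn=BusRdX  M[L2]=49
step 24: P1: store L2 := 1  ⟶  IMII  (L2)  txn=∅  M[L2]=49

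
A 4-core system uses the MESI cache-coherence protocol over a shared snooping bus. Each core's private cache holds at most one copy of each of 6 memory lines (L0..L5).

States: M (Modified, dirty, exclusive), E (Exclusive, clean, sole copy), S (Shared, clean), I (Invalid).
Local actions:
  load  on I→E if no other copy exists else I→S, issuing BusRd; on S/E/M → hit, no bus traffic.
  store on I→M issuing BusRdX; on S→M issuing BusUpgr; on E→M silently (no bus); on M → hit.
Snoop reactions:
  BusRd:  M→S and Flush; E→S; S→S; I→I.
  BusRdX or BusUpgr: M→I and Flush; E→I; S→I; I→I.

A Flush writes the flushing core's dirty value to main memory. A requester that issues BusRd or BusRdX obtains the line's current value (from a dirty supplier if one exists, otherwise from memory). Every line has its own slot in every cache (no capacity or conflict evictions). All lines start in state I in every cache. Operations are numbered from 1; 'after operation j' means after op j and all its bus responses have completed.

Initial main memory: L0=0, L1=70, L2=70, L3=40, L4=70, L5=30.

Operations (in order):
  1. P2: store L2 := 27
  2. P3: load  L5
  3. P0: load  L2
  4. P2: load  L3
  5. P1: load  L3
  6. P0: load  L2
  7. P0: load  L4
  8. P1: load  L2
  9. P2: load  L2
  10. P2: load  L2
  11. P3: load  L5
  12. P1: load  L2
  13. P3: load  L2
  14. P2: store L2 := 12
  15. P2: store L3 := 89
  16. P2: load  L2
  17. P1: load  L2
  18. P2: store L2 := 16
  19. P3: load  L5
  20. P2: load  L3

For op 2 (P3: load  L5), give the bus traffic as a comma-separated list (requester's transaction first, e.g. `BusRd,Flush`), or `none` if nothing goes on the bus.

bus = BusRd

[1] P2: store L2 := 27 | P0:I, P1:I, P2:M(27), P3:I | bus: BusRdX
[2] P3: load  L5 | P0:I, P1:I, P2:I, P3:E(30) | bus: BusRd
[3] P0: load  L2 | P0:S(27), P1:I, P2:S(27), P3:I | bus: BusRd,Flush
[4] P2: load  L3 | P0:I, P1:I, P2:E(40), P3:I | bus: BusRd
[5] P1: load  L3 | P0:I, P1:S(40), P2:S(40), P3:I | bus: BusRd
[6] P0: load  L2 | P0:S(27), P1:I, P2:S(27), P3:I | bus: none
[7] P0: load  L4 | P0:E(70), P1:I, P2:I, P3:I | bus: BusRd
[8] P1: load  L2 | P0:S(27), P1:S(27), P2:S(27), P3:I | bus: BusRd
[9] P2: load  L2 | P0:S(27), P1:S(27), P2:S(27), P3:I | bus: none
[10] P2: load  L2 | P0:S(27), P1:S(27), P2:S(27), P3:I | bus: none
[11] P3: load  L5 | P0:I, P1:I, P2:I, P3:E(30) | bus: none
[12] P1: load  L2 | P0:S(27), P1:S(27), P2:S(27), P3:I | bus: none
[13] P3: load  L2 | P0:S(27), P1:S(27), P2:S(27), P3:S(27) | bus: BusRd
[14] P2: store L2 := 12 | P0:I, P1:I, P2:M(12), P3:I | bus: BusUpgr
[15] P2: store L3 := 89 | P0:I, P1:I, P2:M(89), P3:I | bus: BusUpgr
[16] P2: load  L2 | P0:I, P1:I, P2:M(12), P3:I | bus: none
[17] P1: load  L2 | P0:I, P1:S(12), P2:S(12), P3:I | bus: BusRd,Flush
[18] P2: store L2 := 16 | P0:I, P1:I, P2:M(16), P3:I | bus: BusUpgr
[19] P3: load  L5 | P0:I, P1:I, P2:I, P3:E(30) | bus: none
[20] P2: load  L3 | P0:I, P1:I, P2:M(89), P3:I | bus: none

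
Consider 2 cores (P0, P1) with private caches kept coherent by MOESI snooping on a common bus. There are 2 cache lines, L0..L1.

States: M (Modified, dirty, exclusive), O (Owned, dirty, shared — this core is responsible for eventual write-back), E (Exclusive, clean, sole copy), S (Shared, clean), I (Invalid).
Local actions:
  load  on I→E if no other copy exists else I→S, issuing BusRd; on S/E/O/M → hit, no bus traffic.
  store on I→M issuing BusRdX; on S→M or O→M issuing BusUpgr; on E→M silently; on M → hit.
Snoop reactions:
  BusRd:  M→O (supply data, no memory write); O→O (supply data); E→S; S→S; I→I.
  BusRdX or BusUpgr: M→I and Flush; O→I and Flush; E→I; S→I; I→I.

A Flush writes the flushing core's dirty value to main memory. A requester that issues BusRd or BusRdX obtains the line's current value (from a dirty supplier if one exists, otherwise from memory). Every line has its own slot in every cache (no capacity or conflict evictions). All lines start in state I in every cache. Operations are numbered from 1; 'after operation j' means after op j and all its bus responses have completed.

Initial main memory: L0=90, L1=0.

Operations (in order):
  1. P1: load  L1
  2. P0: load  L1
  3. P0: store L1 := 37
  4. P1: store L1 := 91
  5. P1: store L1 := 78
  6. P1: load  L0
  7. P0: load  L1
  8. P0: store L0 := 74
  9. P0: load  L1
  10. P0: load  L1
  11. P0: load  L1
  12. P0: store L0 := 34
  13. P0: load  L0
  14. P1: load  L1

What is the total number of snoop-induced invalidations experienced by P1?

1. P1: load  L1  bus=[BusRd]  L1: P0=I P1=E  mem[L1]=0
2. P0: load  L1  bus=[BusRd]  L1: P0=S P1=S  mem[L1]=0
3. P0: store L1 := 37  bus=[BusUpgr]  L1: P0=M P1=I  mem[L1]=0
4. P1: store L1 := 91  bus=[BusRdX,Flush]  L1: P0=I P1=M  mem[L1]=37
5. P1: store L1 := 78  bus=[-]  L1: P0=I P1=M  mem[L1]=37
6. P1: load  L0  bus=[BusRd]  L0: P0=I P1=E  mem[L0]=90
7. P0: load  L1  bus=[BusRd]  L1: P0=S P1=O  mem[L1]=37
8. P0: store L0 := 74  bus=[BusRdX]  L0: P0=M P1=I  mem[L0]=90
9. P0: load  L1  bus=[-]  L1: P0=S P1=O  mem[L1]=37
10. P0: load  L1  bus=[-]  L1: P0=S P1=O  mem[L1]=37
11. P0: load  L1  bus=[-]  L1: P0=S P1=O  mem[L1]=37
12. P0: store L0 := 34  bus=[-]  L0: P0=M P1=I  mem[L0]=90
13. P0: load  L0  bus=[-]  L0: P0=M P1=I  mem[L0]=90
14. P1: load  L1  bus=[-]  L1: P0=S P1=O  mem[L1]=37

invalidations = 2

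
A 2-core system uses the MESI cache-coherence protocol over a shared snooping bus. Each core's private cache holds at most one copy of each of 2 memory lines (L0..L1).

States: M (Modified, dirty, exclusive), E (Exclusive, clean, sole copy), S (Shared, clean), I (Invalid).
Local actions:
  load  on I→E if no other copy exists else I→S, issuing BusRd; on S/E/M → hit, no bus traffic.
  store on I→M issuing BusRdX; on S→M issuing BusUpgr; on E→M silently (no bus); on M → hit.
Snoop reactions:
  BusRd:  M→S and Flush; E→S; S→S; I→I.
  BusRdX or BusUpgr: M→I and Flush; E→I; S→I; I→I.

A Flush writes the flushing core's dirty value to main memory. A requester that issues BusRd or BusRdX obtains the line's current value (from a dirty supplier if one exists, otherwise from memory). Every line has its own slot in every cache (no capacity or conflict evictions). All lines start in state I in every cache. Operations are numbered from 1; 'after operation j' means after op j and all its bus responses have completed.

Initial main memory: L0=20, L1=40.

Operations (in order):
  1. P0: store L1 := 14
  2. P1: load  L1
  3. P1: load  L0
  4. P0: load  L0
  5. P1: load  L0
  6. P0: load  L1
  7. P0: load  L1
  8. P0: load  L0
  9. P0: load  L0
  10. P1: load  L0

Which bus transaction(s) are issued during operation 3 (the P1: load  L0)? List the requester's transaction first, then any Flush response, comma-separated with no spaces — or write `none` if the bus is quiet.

step 1: P0: store L1 := 14  ⟶  MI  (L1)  txn=BusRdX  M[L1]=40
step 2: P1: load  L1  ⟶  SS  (L1)  txn=BusRd+Flush  M[L1]=14
step 3: P1: load  L0  ⟶  IE  (L0)  txn=BusRd  M[L0]=20
step 4: P0: load  L0  ⟶  SS  (L0)  txn=BusRd  M[L0]=20
step 5: P1: load  L0  ⟶  SS  (L0)  txn=∅  M[L0]=20
step 6: P0: load  L1  ⟶  SS  (L1)  txn=∅  M[L1]=14
step 7: P0: load  L1  ⟶  SS  (L1)  txn=∅  M[L1]=14
step 8: P0: load  L0  ⟶  SS  (L0)  txn=∅  M[L0]=20
step 9: P0: load  L0  ⟶  SS  (L0)  txn=∅  M[L0]=20
step 10: P1: load  L0  ⟶  SS  (L0)  txn=∅  M[L0]=20

bus = BusRd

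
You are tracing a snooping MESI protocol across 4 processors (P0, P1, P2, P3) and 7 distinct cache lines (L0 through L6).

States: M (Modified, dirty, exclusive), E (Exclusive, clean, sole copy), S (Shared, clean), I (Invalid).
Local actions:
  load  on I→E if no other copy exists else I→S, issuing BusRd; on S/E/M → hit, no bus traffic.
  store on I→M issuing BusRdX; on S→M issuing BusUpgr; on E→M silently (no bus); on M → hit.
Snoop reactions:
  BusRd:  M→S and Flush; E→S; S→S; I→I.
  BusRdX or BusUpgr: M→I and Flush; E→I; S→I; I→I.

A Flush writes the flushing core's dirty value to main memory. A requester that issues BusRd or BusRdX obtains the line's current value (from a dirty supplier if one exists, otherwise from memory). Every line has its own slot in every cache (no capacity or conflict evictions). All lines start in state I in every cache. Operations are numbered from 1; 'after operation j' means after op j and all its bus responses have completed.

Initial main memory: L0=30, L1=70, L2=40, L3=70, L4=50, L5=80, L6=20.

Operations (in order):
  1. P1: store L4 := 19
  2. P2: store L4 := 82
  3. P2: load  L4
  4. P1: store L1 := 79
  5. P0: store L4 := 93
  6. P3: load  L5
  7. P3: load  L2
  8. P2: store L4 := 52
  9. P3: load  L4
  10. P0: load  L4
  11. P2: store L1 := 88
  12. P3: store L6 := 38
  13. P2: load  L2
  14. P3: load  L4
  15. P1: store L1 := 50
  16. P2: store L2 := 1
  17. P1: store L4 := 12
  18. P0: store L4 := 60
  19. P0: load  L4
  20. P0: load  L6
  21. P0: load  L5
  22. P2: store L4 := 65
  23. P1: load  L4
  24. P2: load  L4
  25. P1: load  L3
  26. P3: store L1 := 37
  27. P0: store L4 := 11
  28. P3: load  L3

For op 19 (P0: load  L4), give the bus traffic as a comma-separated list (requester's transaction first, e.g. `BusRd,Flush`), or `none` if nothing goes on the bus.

bus = none

  op1 P1: store L4 := 19 → I/M/I/I on L4; bus BusRdX; mem=50
  op2 P2: store L4 := 82 → I/I/M/I on L4; bus BusRdX Flush; mem=19
  op3 P2: load  L4 → I/I/M/I on L4; bus (none); mem=19
  op4 P1: store L1 := 79 → I/M/I/I on L1; bus BusRdX; mem=70
  op5 P0: store L4 := 93 → M/I/I/I on L4; bus BusRdX Flush; mem=82
  op6 P3: load  L5 → I/I/I/E on L5; bus BusRd; mem=80
  op7 P3: load  L2 → I/I/I/E on L2; bus BusRd; mem=40
  op8 P2: store L4 := 52 → I/I/M/I on L4; bus BusRdX Flush; mem=93
  op9 P3: load  L4 → I/I/S/S on L4; bus BusRd Flush; mem=52
  op10 P0: load  L4 → S/I/S/S on L4; bus BusRd; mem=52
  op11 P2: store L1 := 88 → I/I/M/I on L1; bus BusRdX Flush; mem=79
  op12 P3: store L6 := 38 → I/I/I/M on L6; bus BusRdX; mem=20
  op13 P2: load  L2 → I/I/S/S on L2; bus BusRd; mem=40
  op14 P3: load  L4 → S/I/S/S on L4; bus (none); mem=52
  op15 P1: store L1 := 50 → I/M/I/I on L1; bus BusRdX Flush; mem=88
  op16 P2: store L2 := 1 → I/I/M/I on L2; bus BusUpgr; mem=40
  op17 P1: store L4 := 12 → I/M/I/I on L4; bus BusRdX; mem=52
  op18 P0: store L4 := 60 → M/I/I/I on L4; bus BusRdX Flush; mem=12
  op19 P0: load  L4 → M/I/I/I on L4; bus (none); mem=12
  op20 P0: load  L6 → S/I/I/S on L6; bus BusRd Flush; mem=38
  op21 P0: load  L5 → S/I/I/S on L5; bus BusRd; mem=80
  op22 P2: store L4 := 65 → I/I/M/I on L4; bus BusRdX Flush; mem=60
  op23 P1: load  L4 → I/S/S/I on L4; bus BusRd Flush; mem=65
  op24 P2: load  L4 → I/S/S/I on L4; bus (none); mem=65
  op25 P1: load  L3 → I/E/I/I on L3; bus BusRd; mem=70
  op26 P3: store L1 := 37 → I/I/I/M on L1; bus BusRdX Flush; mem=50
  op27 P0: store L4 := 11 → M/I/I/I on L4; bus BusRdX; mem=65
  op28 P3: load  L3 → I/S/I/S on L3; bus BusRd; mem=70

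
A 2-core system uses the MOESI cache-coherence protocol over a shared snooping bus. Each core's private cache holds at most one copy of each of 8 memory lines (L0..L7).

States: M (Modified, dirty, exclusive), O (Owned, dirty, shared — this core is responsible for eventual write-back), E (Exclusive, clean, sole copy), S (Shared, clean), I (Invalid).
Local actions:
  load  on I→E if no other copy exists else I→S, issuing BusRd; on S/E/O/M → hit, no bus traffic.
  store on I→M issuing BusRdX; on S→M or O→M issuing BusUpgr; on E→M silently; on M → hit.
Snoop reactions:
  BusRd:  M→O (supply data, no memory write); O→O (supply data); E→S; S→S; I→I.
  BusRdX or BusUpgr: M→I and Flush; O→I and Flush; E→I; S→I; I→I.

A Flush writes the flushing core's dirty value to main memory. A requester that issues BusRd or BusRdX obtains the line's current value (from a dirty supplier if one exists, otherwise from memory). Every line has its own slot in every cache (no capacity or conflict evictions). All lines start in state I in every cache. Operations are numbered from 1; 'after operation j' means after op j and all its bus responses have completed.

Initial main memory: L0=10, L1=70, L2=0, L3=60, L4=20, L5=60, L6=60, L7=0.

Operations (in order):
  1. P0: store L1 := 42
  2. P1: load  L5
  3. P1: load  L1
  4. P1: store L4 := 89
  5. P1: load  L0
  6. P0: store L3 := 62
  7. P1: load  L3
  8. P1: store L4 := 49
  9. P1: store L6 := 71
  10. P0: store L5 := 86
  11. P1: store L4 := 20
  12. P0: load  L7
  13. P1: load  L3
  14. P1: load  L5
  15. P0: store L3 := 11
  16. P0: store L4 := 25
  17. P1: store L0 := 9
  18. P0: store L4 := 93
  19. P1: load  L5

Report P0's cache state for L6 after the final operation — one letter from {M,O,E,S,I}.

state = I

  op1 P0: store L1 := 42 → M/I on L1; bus BusRdX; mem=70
  op2 P1: load  L5 → I/E on L5; bus BusRd; mem=60
  op3 P1: load  L1 → O/S on L1; bus BusRd; mem=70
  op4 P1: store L4 := 89 → I/M on L4; bus BusRdX; mem=20
  op5 P1: load  L0 → I/E on L0; bus BusRd; mem=10
  op6 P0: store L3 := 62 → M/I on L3; bus BusRdX; mem=60
  op7 P1: load  L3 → O/S on L3; bus BusRd; mem=60
  op8 P1: store L4 := 49 → I/M on L4; bus (none); mem=20
  op9 P1: store L6 := 71 → I/M on L6; bus BusRdX; mem=60
  op10 P0: store L5 := 86 → M/I on L5; bus BusRdX; mem=60
  op11 P1: store L4 := 20 → I/M on L4; bus (none); mem=20
  op12 P0: load  L7 → E/I on L7; bus BusRd; mem=0
  op13 P1: load  L3 → O/S on L3; bus (none); mem=60
  op14 P1: load  L5 → O/S on L5; bus BusRd; mem=60
  op15 P0: store L3 := 11 → M/I on L3; bus BusUpgr; mem=60
  op16 P0: store L4 := 25 → M/I on L4; bus BusRdX Flush; mem=20
  op17 P1: store L0 := 9 → I/M on L0; bus (none); mem=10
  op18 P0: store L4 := 93 → M/I on L4; bus (none); mem=20
  op19 P1: load  L5 → O/S on L5; bus (none); mem=60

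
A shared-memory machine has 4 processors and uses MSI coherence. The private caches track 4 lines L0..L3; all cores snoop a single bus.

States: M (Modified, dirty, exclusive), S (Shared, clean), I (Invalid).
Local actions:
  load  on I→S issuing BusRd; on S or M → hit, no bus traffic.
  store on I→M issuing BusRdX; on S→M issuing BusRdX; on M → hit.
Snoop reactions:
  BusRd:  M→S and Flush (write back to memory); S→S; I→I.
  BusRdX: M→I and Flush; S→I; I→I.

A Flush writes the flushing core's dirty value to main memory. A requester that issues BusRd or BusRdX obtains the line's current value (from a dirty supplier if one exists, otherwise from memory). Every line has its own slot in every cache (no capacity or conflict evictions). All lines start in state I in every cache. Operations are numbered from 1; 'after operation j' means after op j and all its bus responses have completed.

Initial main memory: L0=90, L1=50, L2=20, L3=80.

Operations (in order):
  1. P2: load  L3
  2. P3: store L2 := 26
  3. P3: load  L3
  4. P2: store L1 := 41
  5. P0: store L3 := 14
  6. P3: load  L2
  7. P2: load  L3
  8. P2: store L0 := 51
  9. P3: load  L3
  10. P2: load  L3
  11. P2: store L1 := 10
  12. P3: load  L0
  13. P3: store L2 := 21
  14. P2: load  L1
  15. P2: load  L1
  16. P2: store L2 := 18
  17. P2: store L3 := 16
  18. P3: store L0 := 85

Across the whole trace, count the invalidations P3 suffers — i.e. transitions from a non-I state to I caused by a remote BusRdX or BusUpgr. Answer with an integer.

  op1 P2: load  L3 → I/I/S/I on L3; bus BusRd; mem=80
  op2 P3: store L2 := 26 → I/I/I/M on L2; bus BusRdX; mem=20
  op3 P3: load  L3 → I/I/S/S on L3; bus BusRd; mem=80
  op4 P2: store L1 := 41 → I/I/M/I on L1; bus BusRdX; mem=50
  op5 P0: store L3 := 14 → M/I/I/I on L3; bus BusRdX; mem=80
  op6 P3: load  L2 → I/I/I/M on L2; bus (none); mem=20
  op7 P2: load  L3 → S/I/S/I on L3; bus BusRd Flush; mem=14
  op8 P2: store L0 := 51 → I/I/M/I on L0; bus BusRdX; mem=90
  op9 P3: load  L3 → S/I/S/S on L3; bus BusRd; mem=14
  op10 P2: load  L3 → S/I/S/S on L3; bus (none); mem=14
  op11 P2: store L1 := 10 → I/I/M/I on L1; bus (none); mem=50
  op12 P3: load  L0 → I/I/S/S on L0; bus BusRd Flush; mem=51
  op13 P3: store L2 := 21 → I/I/I/M on L2; bus (none); mem=20
  op14 P2: load  L1 → I/I/M/I on L1; bus (none); mem=50
  op15 P2: load  L1 → I/I/M/I on L1; bus (none); mem=50
  op16 P2: store L2 := 18 → I/I/M/I on L2; bus BusRdX Flush; mem=21
  op17 P2: store L3 := 16 → I/I/M/I on L3; bus BusRdX; mem=14
  op18 P3: store L0 := 85 → I/I/I/M on L0; bus BusRdX; mem=51

invalidations = 3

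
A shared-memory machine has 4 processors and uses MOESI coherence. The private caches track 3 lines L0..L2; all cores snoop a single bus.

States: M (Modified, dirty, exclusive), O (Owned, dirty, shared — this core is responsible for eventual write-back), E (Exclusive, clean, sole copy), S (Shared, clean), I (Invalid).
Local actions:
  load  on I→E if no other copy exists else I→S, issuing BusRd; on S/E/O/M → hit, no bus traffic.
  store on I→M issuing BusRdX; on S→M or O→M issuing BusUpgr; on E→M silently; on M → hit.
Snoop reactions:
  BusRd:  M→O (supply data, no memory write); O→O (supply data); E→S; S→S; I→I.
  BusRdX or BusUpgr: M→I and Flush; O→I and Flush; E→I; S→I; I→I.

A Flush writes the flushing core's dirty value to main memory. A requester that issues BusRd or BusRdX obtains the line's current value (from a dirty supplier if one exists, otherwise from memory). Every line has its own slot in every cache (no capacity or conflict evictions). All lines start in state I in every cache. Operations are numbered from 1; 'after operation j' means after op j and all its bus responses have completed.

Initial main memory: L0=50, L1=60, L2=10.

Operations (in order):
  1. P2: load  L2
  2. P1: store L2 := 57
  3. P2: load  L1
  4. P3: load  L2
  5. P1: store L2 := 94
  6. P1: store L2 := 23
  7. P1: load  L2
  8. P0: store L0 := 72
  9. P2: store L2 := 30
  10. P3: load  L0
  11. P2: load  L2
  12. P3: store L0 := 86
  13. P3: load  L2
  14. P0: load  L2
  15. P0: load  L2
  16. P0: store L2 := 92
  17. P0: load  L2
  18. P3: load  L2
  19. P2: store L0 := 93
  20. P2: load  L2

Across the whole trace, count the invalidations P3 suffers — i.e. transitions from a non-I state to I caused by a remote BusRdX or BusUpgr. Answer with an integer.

invalidations = 3

1. P2: load  L2  bus=[BusRd]  L2: P0=I P1=I P2=E P3=I  mem[L2]=10
2. P1: store L2 := 57  bus=[BusRdX]  L2: P0=I P1=M P2=I P3=I  mem[L2]=10
3. P2: load  L1  bus=[BusRd]  L1: P0=I P1=I P2=E P3=I  mem[L1]=60
4. P3: load  L2  bus=[BusRd]  L2: P0=I P1=O P2=I P3=S  mem[L2]=10
5. P1: store L2 := 94  bus=[BusUpgr]  L2: P0=I P1=M P2=I P3=I  mem[L2]=10
6. P1: store L2 := 23  bus=[-]  L2: P0=I P1=M P2=I P3=I  mem[L2]=10
7. P1: load  L2  bus=[-]  L2: P0=I P1=M P2=I P3=I  mem[L2]=10
8. P0: store L0 := 72  bus=[BusRdX]  L0: P0=M P1=I P2=I P3=I  mem[L0]=50
9. P2: store L2 := 30  bus=[BusRdX,Flush]  L2: P0=I P1=I P2=M P3=I  mem[L2]=23
10. P3: load  L0  bus=[BusRd]  L0: P0=O P1=I P2=I P3=S  mem[L0]=50
11. P2: load  L2  bus=[-]  L2: P0=I P1=I P2=M P3=I  mem[L2]=23
12. P3: store L0 := 86  bus=[BusUpgr,Flush]  L0: P0=I P1=I P2=I P3=M  mem[L0]=72
13. P3: load  L2  bus=[BusRd]  L2: P0=I P1=I P2=O P3=S  mem[L2]=23
14. P0: load  L2  bus=[BusRd]  L2: P0=S P1=I P2=O P3=S  mem[L2]=23
15. P0: load  L2  bus=[-]  L2: P0=S P1=I P2=O P3=S  mem[L2]=23
16. P0: store L2 := 92  bus=[BusUpgr,Flush]  L2: P0=M P1=I P2=I P3=I  mem[L2]=30
17. P0: load  L2  bus=[-]  L2: P0=M P1=I P2=I P3=I  mem[L2]=30
18. P3: load  L2  bus=[BusRd]  L2: P0=O P1=I P2=I P3=S  mem[L2]=30
19. P2: store L0 := 93  bus=[BusRdX,Flush]  L0: P0=I P1=I P2=M P3=I  mem[L0]=86
20. P2: load  L2  bus=[BusRd]  L2: P0=O P1=I P2=S P3=S  mem[L2]=30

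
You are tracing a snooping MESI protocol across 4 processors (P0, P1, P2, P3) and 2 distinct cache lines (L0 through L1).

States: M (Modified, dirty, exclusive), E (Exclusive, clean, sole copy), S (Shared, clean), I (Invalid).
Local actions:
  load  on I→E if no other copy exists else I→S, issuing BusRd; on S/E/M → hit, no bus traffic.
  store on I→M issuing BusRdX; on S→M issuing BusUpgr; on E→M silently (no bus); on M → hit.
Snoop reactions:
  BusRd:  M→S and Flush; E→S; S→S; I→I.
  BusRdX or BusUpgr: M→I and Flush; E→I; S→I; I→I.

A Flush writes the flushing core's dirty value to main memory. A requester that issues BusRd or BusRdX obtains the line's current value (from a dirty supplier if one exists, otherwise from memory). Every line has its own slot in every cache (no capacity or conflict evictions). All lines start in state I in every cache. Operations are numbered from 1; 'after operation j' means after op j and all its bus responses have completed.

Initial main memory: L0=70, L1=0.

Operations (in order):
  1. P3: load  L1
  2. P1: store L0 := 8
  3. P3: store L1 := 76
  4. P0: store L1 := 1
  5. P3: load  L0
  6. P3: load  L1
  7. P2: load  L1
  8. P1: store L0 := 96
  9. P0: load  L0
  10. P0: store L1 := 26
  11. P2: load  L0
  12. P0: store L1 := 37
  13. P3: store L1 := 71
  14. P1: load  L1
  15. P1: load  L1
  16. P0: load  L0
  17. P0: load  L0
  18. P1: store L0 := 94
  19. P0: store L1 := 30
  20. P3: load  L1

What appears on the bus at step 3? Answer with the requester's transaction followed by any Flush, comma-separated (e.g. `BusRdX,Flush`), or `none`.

  op1 P3: load  L1 → I/I/I/E on L1; bus BusRd; mem=0
  op2 P1: store L0 := 8 → I/M/I/I on L0; bus BusRdX; mem=70
  op3 P3: store L1 := 76 → I/I/I/M on L1; bus (none); mem=0
  op4 P0: store L1 := 1 → M/I/I/I on L1; bus BusRdX Flush; mem=76
  op5 P3: load  L0 → I/S/I/S on L0; bus BusRd Flush; mem=8
  op6 P3: load  L1 → S/I/I/S on L1; bus BusRd Flush; mem=1
  op7 P2: load  L1 → S/I/S/S on L1; bus BusRd; mem=1
  op8 P1: store L0 := 96 → I/M/I/I on L0; bus BusUpgr; mem=8
  op9 P0: load  L0 → S/S/I/I on L0; bus BusRd Flush; mem=96
  op10 P0: store L1 := 26 → M/I/I/I on L1; bus BusUpgr; mem=1
  op11 P2: load  L0 → S/S/S/I on L0; bus BusRd; mem=96
  op12 P0: store L1 := 37 → M/I/I/I on L1; bus (none); mem=1
  op13 P3: store L1 := 71 → I/I/I/M on L1; bus BusRdX Flush; mem=37
  op14 P1: load  L1 → I/S/I/S on L1; bus BusRd Flush; mem=71
  op15 P1: load  L1 → I/S/I/S on L1; bus (none); mem=71
  op16 P0: load  L0 → S/S/S/I on L0; bus (none); mem=96
  op17 P0: load  L0 → S/S/S/I on L0; bus (none); mem=96
  op18 P1: store L0 := 94 → I/M/I/I on L0; bus BusUpgr; mem=96
  op19 P0: store L1 := 30 → M/I/I/I on L1; bus BusRdX; mem=71
  op20 P3: load  L1 → S/I/I/S on L1; bus BusRd Flush; mem=30

bus = none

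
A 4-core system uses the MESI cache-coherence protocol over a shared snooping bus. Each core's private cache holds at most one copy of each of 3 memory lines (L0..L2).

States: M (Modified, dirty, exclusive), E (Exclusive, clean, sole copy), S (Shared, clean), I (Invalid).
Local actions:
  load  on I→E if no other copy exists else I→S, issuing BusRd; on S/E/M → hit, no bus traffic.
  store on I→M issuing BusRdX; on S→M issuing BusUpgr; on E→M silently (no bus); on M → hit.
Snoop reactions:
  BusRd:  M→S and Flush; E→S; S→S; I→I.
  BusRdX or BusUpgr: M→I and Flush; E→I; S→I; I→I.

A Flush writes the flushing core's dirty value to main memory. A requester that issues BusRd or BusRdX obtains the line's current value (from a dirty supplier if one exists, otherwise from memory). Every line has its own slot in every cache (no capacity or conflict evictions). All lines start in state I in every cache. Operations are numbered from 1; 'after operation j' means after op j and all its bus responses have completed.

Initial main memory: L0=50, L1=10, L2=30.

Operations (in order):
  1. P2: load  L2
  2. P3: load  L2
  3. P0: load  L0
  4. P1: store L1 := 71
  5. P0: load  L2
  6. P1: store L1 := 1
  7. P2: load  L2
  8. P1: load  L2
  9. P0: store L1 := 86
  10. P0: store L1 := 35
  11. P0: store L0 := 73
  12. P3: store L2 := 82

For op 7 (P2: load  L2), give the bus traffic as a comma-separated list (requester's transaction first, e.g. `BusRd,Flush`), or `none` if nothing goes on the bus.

bus = none

1. P2: load  L2  bus=[BusRd]  L2: P0=I P1=I P2=E P3=I  mem[L2]=30
2. P3: load  L2  bus=[BusRd]  L2: P0=I P1=I P2=S P3=S  mem[L2]=30
3. P0: load  L0  bus=[BusRd]  L0: P0=E P1=I P2=I P3=I  mem[L0]=50
4. P1: store L1 := 71  bus=[BusRdX]  L1: P0=I P1=M P2=I P3=I  mem[L1]=10
5. P0: load  L2  bus=[BusRd]  L2: P0=S P1=I P2=S P3=S  mem[L2]=30
6. P1: store L1 := 1  bus=[-]  L1: P0=I P1=M P2=I P3=I  mem[L1]=10
7. P2: load  L2  bus=[-]  L2: P0=S P1=I P2=S P3=S  mem[L2]=30
8. P1: load  L2  bus=[BusRd]  L2: P0=S P1=S P2=S P3=S  mem[L2]=30
9. P0: store L1 := 86  bus=[BusRdX,Flush]  L1: P0=M P1=I P2=I P3=I  mem[L1]=1
10. P0: store L1 := 35  bus=[-]  L1: P0=M P1=I P2=I P3=I  mem[L1]=1
11. P0: store L0 := 73  bus=[-]  L0: P0=M P1=I P2=I P3=I  mem[L0]=50
12. P3: store L2 := 82  bus=[BusUpgr]  L2: P0=I P1=I P2=I P3=M  mem[L2]=30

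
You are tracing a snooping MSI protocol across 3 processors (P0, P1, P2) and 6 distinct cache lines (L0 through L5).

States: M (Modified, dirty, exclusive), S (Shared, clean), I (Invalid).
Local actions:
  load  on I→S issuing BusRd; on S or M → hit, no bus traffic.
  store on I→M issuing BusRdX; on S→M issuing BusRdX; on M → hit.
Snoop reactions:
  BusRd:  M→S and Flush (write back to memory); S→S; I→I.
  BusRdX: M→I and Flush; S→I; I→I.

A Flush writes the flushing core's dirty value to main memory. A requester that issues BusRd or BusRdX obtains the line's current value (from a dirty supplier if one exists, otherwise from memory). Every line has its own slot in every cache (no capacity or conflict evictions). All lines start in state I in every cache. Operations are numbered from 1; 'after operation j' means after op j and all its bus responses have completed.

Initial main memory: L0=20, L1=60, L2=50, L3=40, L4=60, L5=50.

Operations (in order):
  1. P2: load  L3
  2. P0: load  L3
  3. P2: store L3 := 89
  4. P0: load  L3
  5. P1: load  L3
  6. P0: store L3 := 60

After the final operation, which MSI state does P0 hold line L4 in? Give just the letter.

state = I

step 1: P2: load  L3  ⟶  IIS  (L3)  txn=BusRd  M[L3]=40
step 2: P0: load  L3  ⟶  SIS  (L3)  txn=BusRd  M[L3]=40
step 3: P2: store L3 := 89  ⟶  IIM  (L3)  txn=BusRdX  M[L3]=40
step 4: P0: load  L3  ⟶  SIS  (L3)  txn=BusRd+Flush  M[L3]=89
step 5: P1: load  L3  ⟶  SSS  (L3)  txn=BusRd  M[L3]=89
step 6: P0: store L3 := 60  ⟶  MII  (L3)  txn=BusRdX  M[L3]=89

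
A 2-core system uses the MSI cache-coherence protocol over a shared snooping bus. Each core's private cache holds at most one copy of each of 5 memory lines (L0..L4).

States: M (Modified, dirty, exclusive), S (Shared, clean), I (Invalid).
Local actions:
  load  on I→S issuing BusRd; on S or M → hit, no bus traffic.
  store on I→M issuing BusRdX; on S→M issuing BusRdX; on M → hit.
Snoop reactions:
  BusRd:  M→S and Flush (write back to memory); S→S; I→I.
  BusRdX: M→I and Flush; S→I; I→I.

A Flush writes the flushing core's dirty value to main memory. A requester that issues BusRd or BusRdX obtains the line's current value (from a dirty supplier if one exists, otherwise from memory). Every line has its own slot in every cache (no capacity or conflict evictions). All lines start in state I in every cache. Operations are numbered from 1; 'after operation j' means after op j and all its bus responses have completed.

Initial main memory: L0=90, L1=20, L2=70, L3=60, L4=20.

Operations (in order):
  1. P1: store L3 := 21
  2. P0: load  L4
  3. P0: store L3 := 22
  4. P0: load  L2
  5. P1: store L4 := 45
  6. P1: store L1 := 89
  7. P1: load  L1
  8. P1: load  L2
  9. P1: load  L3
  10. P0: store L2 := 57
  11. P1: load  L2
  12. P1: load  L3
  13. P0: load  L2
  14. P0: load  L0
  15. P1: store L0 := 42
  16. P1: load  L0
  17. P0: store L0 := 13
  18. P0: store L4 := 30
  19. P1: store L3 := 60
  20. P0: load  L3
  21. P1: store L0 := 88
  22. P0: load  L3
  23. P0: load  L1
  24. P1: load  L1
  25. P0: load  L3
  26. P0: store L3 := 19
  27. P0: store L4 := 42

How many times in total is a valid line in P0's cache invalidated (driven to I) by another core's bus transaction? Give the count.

1. P1: store L3 := 21  bus=[BusRdX]  L3: P0=I P1=M  mem[L3]=60
2. P0: load  L4  bus=[BusRd]  L4: P0=S P1=I  mem[L4]=20
3. P0: store L3 := 22  bus=[BusRdX,Flush]  L3: P0=M P1=I  mem[L3]=21
4. P0: load  L2  bus=[BusRd]  L2: P0=S P1=I  mem[L2]=70
5. P1: store L4 := 45  bus=[BusRdX]  L4: P0=I P1=M  mem[L4]=20
6. P1: store L1 := 89  bus=[BusRdX]  L1: P0=I P1=M  mem[L1]=20
7. P1: load  L1  bus=[-]  L1: P0=I P1=M  mem[L1]=20
8. P1: load  L2  bus=[BusRd]  L2: P0=S P1=S  mem[L2]=70
9. P1: load  L3  bus=[BusRd,Flush]  L3: P0=S P1=S  mem[L3]=22
10. P0: store L2 := 57  bus=[BusRdX]  L2: P0=M P1=I  mem[L2]=70
11. P1: load  L2  bus=[BusRd,Flush]  L2: P0=S P1=S  mem[L2]=57
12. P1: load  L3  bus=[-]  L3: P0=S P1=S  mem[L3]=22
13. P0: load  L2  bus=[-]  L2: P0=S P1=S  mem[L2]=57
14. P0: load  L0  bus=[BusRd]  L0: P0=S P1=I  mem[L0]=90
15. P1: store L0 := 42  bus=[BusRdX]  L0: P0=I P1=M  mem[L0]=90
16. P1: load  L0  bus=[-]  L0: P0=I P1=M  mem[L0]=90
17. P0: store L0 := 13  bus=[BusRdX,Flush]  L0: P0=M P1=I  mem[L0]=42
18. P0: store L4 := 30  bus=[BusRdX,Flush]  L4: P0=M P1=I  mem[L4]=45
19. P1: store L3 := 60  bus=[BusRdX]  L3: P0=I P1=M  mem[L3]=22
20. P0: load  L3  bus=[BusRd,Flush]  L3: P0=S P1=S  mem[L3]=60
21. P1: store L0 := 88  bus=[BusRdX,Flush]  L0: P0=I P1=M  mem[L0]=13
22. P0: load  L3  bus=[-]  L3: P0=S P1=S  mem[L3]=60
23. P0: load  L1  bus=[BusRd,Flush]  L1: P0=S P1=S  mem[L1]=89
24. P1: load  L1  bus=[-]  L1: P0=S P1=S  mem[L1]=89
25. P0: load  L3  bus=[-]  L3: P0=S P1=S  mem[L3]=60
26. P0: store L3 := 19  bus=[BusRdX]  L3: P0=M P1=I  mem[L3]=60
27. P0: store L4 := 42  bus=[-]  L4: P0=M P1=I  mem[L4]=45

invalidations = 4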